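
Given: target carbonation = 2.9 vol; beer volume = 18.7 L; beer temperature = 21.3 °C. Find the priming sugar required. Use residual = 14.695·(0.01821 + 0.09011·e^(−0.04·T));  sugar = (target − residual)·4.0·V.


residual = 14.695·(0.01821 + 0.09011·e^(−0.04·21.3)) = 0.8324
sugar = (2.9 − 0.8324)·4.0·18.7

154.6540 g


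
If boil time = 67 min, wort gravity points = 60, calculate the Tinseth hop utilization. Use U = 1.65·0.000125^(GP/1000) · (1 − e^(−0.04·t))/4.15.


bigness = 1.65·0.000125^(60/1000) = 0.9623
boil_factor = (1 − e^(−0.04·67))/4.15 = 0.2244
U = 0.9623 · 0.2244

0.2160


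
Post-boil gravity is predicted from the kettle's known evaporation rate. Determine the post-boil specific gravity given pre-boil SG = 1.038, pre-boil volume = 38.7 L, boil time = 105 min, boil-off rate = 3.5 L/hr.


V_post = V_pre − rate·(t/60);  SG_post = 1 + (SG_pre−1)·V_pre/V_post
V_post = 38.7 − 3.5·(105/60) = 32.5750
SG_post = 1 + (1.038 − 1)·38.7/32.5750

1.0451


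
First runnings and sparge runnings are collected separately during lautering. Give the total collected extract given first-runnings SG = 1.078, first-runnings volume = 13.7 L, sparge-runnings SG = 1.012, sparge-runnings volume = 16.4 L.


total = Σ (SG_i − 1)·1000·V_i
first = (1.078 − 1)·1000·13.7 = 1068.6000
sparge = (1.012 − 1)·1000·16.4 = 196.8000
total = 1068.6000 + 196.8000

1265.4000 gravity·L


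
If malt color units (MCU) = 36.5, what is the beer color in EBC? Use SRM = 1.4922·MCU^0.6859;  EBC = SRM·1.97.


SRM = 1.4922·36.5^0.6859 = 17.5956
EBC = 17.5956·1.97

34.6633 EBC


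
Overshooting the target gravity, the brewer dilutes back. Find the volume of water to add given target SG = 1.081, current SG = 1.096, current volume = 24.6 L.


V_water = V·((SG_curr − 1)/(SG_target − 1) − 1)
V_water = 24.6·((1.096 − 1)/(1.081 − 1) − 1)

4.5556 L


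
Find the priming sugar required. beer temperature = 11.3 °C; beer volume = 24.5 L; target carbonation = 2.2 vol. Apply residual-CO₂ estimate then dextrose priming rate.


residual = 14.695·(0.01821 + 0.09011·e^(−0.04·T));  sugar = (target − residual)·4.0·V
residual = 14.695·(0.01821 + 0.09011·e^(−0.04·11.3)) = 1.1102
sugar = (2.2 − 1.1102)·4.0·24.5

106.7970 g


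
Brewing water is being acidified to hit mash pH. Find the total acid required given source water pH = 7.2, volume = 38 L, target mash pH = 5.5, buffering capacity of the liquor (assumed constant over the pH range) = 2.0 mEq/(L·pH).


acid = buffering capacity · (pH_source − pH_target) · V
acid = 2.0 · (7.2 − 5.5) · 38

129.2000 mEq


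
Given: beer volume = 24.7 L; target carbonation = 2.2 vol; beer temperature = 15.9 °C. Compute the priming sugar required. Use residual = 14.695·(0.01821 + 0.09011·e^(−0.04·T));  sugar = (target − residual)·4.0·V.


residual = 14.695·(0.01821 + 0.09011·e^(−0.04·15.9)) = 0.9686
sugar = (2.2 − 0.9686)·4.0·24.7

121.6606 g


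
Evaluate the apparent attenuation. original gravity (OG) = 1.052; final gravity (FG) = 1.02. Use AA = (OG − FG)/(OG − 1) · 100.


AA = (1.052 − 1.02)/(1.052 − 1) · 100

61.5385 %


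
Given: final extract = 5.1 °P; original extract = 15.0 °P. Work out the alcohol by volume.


SG = 259/(259 − P);  ABV = (OG − FG)·131.25
OG = 259/(259 − 15.0) = 1.0615
FG = 259/(259 − 5.1) = 1.0201
ABV = (1.0615 − 1.0201)·131.25

5.4323 % ABV


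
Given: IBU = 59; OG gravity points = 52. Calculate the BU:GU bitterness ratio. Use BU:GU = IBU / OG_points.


BU:GU = 59 / 52

1.1346


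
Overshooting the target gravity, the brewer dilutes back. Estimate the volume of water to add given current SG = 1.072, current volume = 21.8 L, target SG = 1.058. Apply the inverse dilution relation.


V_water = V·((SG_curr − 1)/(SG_target − 1) − 1)
V_water = 21.8·((1.072 − 1)/(1.058 − 1) − 1)

5.2621 L


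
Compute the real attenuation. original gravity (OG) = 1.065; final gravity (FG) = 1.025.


AA = (OG−FG)/(OG−1)·100;  RA = AA·0.8192
AA = (1.065 − 1.025)/(1.065 − 1)·100 = 61.5385
RA = 61.5385·0.8192

50.4123 %


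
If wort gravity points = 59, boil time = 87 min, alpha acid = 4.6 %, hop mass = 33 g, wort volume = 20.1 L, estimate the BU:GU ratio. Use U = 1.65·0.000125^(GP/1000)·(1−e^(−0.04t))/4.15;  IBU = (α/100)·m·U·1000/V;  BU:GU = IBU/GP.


U = 1.65·0.000125^(59/1000)·(1−e^(−0.04·87))/4.15 = 0.2268
IBU = (4.6/100)·33·0.2268·1000/20.1 = 17.1253
BU:GU = 17.1253/59

0.2903


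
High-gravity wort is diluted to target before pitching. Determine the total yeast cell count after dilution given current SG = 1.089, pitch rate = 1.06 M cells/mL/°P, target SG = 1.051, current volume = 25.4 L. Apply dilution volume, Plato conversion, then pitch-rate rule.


V_w = V·((SG_c−1)/(SG_t−1)−1);  °P = 259 − 259/SG_t;  cells = rate·(V+V_w)·°P
V_w = 25.4·((1.089−1)/(1.051−1)−1) = 18.9255
V_final = 25.4 + 18.9255 = 44.3255
°P = 259 − 259/1.051 = 12.5680
cells = 1.06·44.3255·12.5680

590.5092 billion cells


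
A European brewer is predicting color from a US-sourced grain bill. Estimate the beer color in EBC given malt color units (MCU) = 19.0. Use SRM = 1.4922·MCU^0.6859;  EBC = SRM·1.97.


SRM = 1.4922·19.0^0.6859 = 11.2441
EBC = 11.2441·1.97

22.1508 EBC


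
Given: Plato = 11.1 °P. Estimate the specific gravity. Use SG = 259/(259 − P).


SG = 259/(259 − 11.1)

1.0448


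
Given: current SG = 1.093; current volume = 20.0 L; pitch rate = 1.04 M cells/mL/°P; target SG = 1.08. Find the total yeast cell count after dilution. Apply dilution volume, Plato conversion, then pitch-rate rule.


V_w = V·((SG_c−1)/(SG_t−1)−1);  °P = 259 − 259/SG_t;  cells = rate·(V+V_w)·°P
V_w = 20.0·((1.093−1)/(1.08−1)−1) = 3.2500
V_final = 20.0 + 3.2500 = 23.2500
°P = 259 − 259/1.08 = 19.1852
cells = 1.04·23.2500·19.1852

463.8978 billion cells


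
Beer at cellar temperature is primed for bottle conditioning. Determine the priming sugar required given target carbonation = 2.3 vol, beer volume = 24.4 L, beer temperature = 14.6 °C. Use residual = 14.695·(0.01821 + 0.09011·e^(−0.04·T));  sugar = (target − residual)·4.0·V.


residual = 14.695·(0.01821 + 0.09011·e^(−0.04·14.6)) = 1.0060
sugar = (2.3 − 1.0060)·4.0·24.4

126.2910 g


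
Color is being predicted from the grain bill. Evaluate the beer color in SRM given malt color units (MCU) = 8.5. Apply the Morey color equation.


SRM = 1.4922 · MCU^0.6859
SRM = 1.4922 · 8.5^0.6859

6.4761 SRM


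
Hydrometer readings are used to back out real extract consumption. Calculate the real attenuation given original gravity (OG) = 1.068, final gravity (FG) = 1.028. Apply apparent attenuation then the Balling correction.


AA = (OG−FG)/(OG−1)·100;  RA = AA·0.8192
AA = (1.068 − 1.028)/(1.068 − 1)·100 = 58.8235
RA = 58.8235·0.8192

48.1882 %


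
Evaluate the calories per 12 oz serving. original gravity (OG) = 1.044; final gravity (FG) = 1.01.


ABW = (OG−FG)·131.25·0.79/FG;  °P = 259 − 259/SG (for OG→OE and FG→AE);  RE = 0.1808·OE + 0.8192·AE;  Cal = (6.9·ABW + 4·(RE−0.1))·FG·3.55
ABW = (1.044 − 1.01)·131.25·0.79/1.01 = 3.4905
OE = 259 − 259/1.044 = 10.9157 °P
AE = 259 − 259/1.01 = 2.5644 °P
RE = 0.1808·10.9157 + 0.8192·2.5644 = 4.0743 °P
Cal = (6.9·3.4905 + 4·(4.0743−0.1))·1.01·3.55

143.3532 kcal


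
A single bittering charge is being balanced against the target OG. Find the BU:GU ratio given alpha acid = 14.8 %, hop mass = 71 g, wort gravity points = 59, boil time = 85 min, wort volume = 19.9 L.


U = 1.65·0.000125^(GP/1000)·(1−e^(−0.04t))/4.15;  IBU = (α/100)·m·U·1000/V;  BU:GU = IBU/GP
U = 1.65·0.000125^(59/1000)·(1−e^(−0.04·85))/4.15 = 0.2262
IBU = (14.8/100)·71·0.2262·1000/19.9 = 119.4206
BU:GU = 119.4206/59

2.0241


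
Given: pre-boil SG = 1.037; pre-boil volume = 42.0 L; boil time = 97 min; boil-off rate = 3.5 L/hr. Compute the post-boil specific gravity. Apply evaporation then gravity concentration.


V_post = V_pre − rate·(t/60);  SG_post = 1 + (SG_pre−1)·V_pre/V_post
V_post = 42.0 − 3.5·(97/60) = 36.3417
SG_post = 1 + (1.037 − 1)·42.0/36.3417

1.0428


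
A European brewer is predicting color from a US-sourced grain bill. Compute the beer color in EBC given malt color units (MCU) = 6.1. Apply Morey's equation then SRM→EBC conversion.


SRM = 1.4922·MCU^0.6859;  EBC = SRM·1.97
SRM = 1.4922·6.1^0.6859 = 5.1580
EBC = 5.1580·1.97

10.1613 EBC


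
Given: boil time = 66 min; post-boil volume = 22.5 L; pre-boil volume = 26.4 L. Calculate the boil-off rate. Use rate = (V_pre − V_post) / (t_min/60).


rate = (26.4 − 22.5) / (66/60)

3.5455 L/hr


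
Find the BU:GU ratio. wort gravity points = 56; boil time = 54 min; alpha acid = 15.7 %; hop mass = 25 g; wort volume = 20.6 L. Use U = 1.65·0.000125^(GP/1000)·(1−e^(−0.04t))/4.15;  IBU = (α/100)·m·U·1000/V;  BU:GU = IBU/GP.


U = 1.65·0.000125^(56/1000)·(1−e^(−0.04·54))/4.15 = 0.2126
IBU = (15.7/100)·25·0.2126·1000/20.6 = 40.5153
BU:GU = 40.5153/56

0.7235


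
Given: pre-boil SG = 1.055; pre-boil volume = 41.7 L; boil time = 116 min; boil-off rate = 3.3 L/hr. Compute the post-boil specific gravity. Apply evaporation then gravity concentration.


V_post = V_pre − rate·(t/60);  SG_post = 1 + (SG_pre−1)·V_pre/V_post
V_post = 41.7 − 3.3·(116/60) = 35.3200
SG_post = 1 + (1.055 − 1)·41.7/35.3200

1.0649


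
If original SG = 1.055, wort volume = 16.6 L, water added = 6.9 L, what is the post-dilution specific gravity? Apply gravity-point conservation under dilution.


SG_new = 1 + (SG_old − 1)·V_old/(V_old + V_water)
pts = (1.055 − 1)·1000·16.6/(16.6 + 6.9) = 38.8511
SG_new = 1 + 38.8511/1000

1.0389


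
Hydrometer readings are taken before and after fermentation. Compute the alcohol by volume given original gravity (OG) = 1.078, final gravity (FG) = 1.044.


ABV = (OG − FG) · 131.25
ABV = (1.078 − 1.044) · 131.25

4.4625 % ABV


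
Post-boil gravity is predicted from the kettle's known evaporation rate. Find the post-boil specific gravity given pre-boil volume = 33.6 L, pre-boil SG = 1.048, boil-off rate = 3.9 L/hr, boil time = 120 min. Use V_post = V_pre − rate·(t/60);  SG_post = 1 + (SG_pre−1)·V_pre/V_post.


V_post = 33.6 − 3.9·(120/60) = 25.8000
SG_post = 1 + (1.048 − 1)·33.6/25.8000

1.0625


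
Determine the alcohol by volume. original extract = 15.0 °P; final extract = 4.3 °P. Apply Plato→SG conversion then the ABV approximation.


SG = 259/(259 − P);  ABV = (OG − FG)·131.25
OG = 259/(259 − 15.0) = 1.0615
FG = 259/(259 − 4.3) = 1.0169
ABV = (1.0615 − 1.0169)·131.25

5.8528 % ABV


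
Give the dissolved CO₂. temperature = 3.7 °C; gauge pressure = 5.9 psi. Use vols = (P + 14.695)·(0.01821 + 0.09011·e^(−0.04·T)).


vols = (5.9 + 14.695)·(0.01821 + 0.09011·e^(−0.04·3.7))

1.9755 volumes


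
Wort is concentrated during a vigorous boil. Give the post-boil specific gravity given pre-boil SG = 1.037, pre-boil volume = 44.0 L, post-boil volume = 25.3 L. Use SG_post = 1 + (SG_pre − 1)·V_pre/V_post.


pts_pre = (1.037 − 1)·1000 = 37.0000
pts_post = 37.0000·44.0/25.3 = 64.3478
SG_post = 1 + 64.3478/1000

1.0643


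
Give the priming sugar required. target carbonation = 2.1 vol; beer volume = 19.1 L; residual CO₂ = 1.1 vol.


sugar = (target − residual)·4.0·V
sugar = (2.1 − 1.1)·4.0·19.1

76.4000 g


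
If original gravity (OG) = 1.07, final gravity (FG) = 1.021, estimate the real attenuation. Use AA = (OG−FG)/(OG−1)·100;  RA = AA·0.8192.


AA = (1.07 − 1.021)/(1.07 − 1)·100 = 70.0000
RA = 70.0000·0.8192

57.3440 %


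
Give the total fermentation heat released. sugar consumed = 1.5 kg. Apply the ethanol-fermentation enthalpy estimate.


Q = m_sugar · 590 kJ/kg
Q = 1.5 · 590

885.0000 kJ


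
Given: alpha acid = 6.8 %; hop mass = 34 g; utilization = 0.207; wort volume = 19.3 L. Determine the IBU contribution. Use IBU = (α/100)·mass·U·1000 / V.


IBU = (6.8/100)·34·0.207·1000 / 19.3

24.7971 IBU


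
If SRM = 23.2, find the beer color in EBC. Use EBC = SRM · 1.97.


EBC = 23.2 · 1.97

45.7040 EBC


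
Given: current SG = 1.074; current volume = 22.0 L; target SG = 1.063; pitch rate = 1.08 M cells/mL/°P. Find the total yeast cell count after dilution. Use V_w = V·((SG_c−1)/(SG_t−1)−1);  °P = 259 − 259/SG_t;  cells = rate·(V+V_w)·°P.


V_w = 22.0·((1.074−1)/(1.063−1)−1) = 3.8413
V_final = 22.0 + 3.8413 = 25.8413
°P = 259 − 259/1.063 = 15.3500
cells = 1.08·25.8413·15.3500

428.3953 billion cells


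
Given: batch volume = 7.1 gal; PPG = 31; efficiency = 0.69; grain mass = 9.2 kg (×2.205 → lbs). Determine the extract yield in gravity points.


points = lbs × PPG × eff / vol
lbs = 9.2 × 2.205 = 20.2860
points = 20.2860 × 31 × 0.69 / 7.1

61.1151 points


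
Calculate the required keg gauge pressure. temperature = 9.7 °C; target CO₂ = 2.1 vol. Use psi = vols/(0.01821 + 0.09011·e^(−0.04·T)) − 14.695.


psi = 2.1/(0.01821 + 0.09011·e^(−0.04·9.7)) − 14.695

11.7728 psi


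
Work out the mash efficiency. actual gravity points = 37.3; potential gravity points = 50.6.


efficiency = actual / potential × 100
efficiency = 37.3 / 50.6 × 100

73.7154 %


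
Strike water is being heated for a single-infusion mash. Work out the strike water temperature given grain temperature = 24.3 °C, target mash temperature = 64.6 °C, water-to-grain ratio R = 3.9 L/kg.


T_strike = (0.41/R)·(T_mash − T_grain) + T_mash
T_strike = (0.41/3.9)·(64.6 − 24.3) + 64.6

68.8367 °C


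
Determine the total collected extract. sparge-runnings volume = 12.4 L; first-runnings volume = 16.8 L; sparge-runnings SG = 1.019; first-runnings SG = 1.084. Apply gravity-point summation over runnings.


total = Σ (SG_i − 1)·1000·V_i
first = (1.084 − 1)·1000·16.8 = 1411.2000
sparge = (1.019 − 1)·1000·12.4 = 235.6000
total = 1411.2000 + 235.6000

1646.8000 gravity·L


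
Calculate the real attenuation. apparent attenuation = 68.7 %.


RA = AA · 0.8192
RA = 68.7 · 0.8192

56.2790 %


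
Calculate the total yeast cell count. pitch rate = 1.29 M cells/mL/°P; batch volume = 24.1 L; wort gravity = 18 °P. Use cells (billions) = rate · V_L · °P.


cells = 1.29 · 24.1 · 18

559.6020 billion cells


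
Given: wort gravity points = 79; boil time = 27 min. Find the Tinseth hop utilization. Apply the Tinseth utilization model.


U = 1.65·0.000125^(GP/1000) · (1 − e^(−0.04·t))/4.15
bigness = 1.65·0.000125^(79/1000) = 0.8112
boil_factor = (1 − e^(−0.04·27))/4.15 = 0.1591
U = 0.8112 · 0.1591

0.1291


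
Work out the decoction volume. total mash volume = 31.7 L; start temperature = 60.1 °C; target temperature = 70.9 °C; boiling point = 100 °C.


V_dec = V_total·(T_target − T_start)/(T_boil − T_start)
V_dec = 31.7·(70.9 − 60.1)/(100 − 60.1)

8.5805 L


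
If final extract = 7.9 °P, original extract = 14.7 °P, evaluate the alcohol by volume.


SG = 259/(259 − P);  ABV = (OG − FG)·131.25
OG = 259/(259 − 14.7) = 1.0602
FG = 259/(259 − 7.9) = 1.0315
ABV = (1.0602 − 1.0315)·131.25

3.7682 % ABV


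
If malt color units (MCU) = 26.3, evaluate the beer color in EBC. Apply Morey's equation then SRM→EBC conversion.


SRM = 1.4922·MCU^0.6859;  EBC = SRM·1.97
SRM = 1.4922·26.3^0.6859 = 14.0532
EBC = 14.0532·1.97

27.6848 EBC


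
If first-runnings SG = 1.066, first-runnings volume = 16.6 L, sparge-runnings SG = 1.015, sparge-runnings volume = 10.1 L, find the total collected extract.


total = Σ (SG_i − 1)·1000·V_i
first = (1.066 − 1)·1000·16.6 = 1095.6000
sparge = (1.015 − 1)·1000·10.1 = 151.5000
total = 1095.6000 + 151.5000

1247.1000 gravity·L


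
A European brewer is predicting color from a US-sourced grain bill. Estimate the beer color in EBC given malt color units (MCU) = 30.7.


SRM = 1.4922·MCU^0.6859;  EBC = SRM·1.97
SRM = 1.4922·30.7^0.6859 = 15.6263
EBC = 15.6263·1.97

30.7837 EBC


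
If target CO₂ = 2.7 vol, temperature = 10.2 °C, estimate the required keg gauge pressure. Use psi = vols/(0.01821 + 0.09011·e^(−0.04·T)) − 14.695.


psi = 2.7/(0.01821 + 0.09011·e^(−0.04·10.2)) − 14.695

19.8622 psi


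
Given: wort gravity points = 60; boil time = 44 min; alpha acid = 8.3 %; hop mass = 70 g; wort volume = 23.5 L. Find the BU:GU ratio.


U = 1.65·0.000125^(GP/1000)·(1−e^(−0.04t))/4.15;  IBU = (α/100)·m·U·1000/V;  BU:GU = IBU/GP
U = 1.65·0.000125^(60/1000)·(1−e^(−0.04·44))/4.15 = 0.1920
IBU = (8.3/100)·70·0.1920·1000/23.5 = 47.4641
BU:GU = 47.4641/60

0.7911


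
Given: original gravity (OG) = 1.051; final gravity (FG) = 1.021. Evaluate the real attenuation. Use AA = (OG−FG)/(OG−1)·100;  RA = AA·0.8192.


AA = (1.051 − 1.021)/(1.051 − 1)·100 = 58.8235
RA = 58.8235·0.8192

48.1882 %


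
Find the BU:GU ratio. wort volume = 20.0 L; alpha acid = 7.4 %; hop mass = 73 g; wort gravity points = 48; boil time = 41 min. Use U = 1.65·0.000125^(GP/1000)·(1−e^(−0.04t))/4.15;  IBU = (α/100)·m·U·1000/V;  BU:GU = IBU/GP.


U = 1.65·0.000125^(48/1000)·(1−e^(−0.04·41))/4.15 = 0.2082
IBU = (7.4/100)·73·0.2082·1000/20.0 = 56.2287
BU:GU = 56.2287/48

1.1714


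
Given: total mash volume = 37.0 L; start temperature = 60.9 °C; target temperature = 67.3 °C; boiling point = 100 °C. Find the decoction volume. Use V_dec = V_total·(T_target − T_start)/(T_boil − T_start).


V_dec = 37.0·(67.3 − 60.9)/(100 − 60.9)

6.0563 L


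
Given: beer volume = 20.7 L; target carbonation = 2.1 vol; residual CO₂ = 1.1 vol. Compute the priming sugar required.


sugar = (target − residual)·4.0·V
sugar = (2.1 − 1.1)·4.0·20.7

82.8000 g


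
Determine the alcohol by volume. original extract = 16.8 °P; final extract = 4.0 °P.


SG = 259/(259 − P);  ABV = (OG − FG)·131.25
OG = 259/(259 − 16.8) = 1.0694
FG = 259/(259 − 4.0) = 1.0157
ABV = (1.0694 − 1.0157)·131.25

7.0452 % ABV


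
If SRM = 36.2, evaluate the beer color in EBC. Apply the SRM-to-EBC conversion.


EBC = SRM · 1.97
EBC = 36.2 · 1.97

71.3140 EBC


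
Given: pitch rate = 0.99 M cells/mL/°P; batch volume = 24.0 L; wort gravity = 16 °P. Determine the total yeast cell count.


cells (billions) = rate · V_L · °P
cells = 0.99 · 24.0 · 16

380.1600 billion cells


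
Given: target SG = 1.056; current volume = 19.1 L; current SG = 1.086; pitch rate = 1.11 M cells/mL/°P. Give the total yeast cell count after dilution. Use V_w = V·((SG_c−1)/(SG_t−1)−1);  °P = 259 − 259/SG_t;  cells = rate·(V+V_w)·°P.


V_w = 19.1·((1.086−1)/(1.056−1)−1) = 10.2321
V_final = 19.1 + 10.2321 = 29.3321
°P = 259 − 259/1.056 = 13.7348
cells = 1.11·29.3321·13.7348

447.1885 billion cells


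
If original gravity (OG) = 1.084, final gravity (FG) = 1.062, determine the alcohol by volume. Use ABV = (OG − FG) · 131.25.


ABV = (1.084 − 1.062) · 131.25

2.8875 % ABV


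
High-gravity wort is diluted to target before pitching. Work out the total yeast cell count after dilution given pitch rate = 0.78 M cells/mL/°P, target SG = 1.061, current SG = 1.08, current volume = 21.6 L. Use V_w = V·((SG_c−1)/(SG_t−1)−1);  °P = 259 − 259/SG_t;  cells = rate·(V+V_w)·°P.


V_w = 21.6·((1.08−1)/(1.061−1)−1) = 6.7279
V_final = 21.6 + 6.7279 = 28.3279
°P = 259 − 259/1.061 = 14.8907
cells = 0.78·28.3279·14.8907

329.0203 billion cells


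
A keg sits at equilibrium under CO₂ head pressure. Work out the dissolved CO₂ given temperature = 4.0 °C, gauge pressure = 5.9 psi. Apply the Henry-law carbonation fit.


vols = (P + 14.695)·(0.01821 + 0.09011·e^(−0.04·T))
vols = (5.9 + 14.695)·(0.01821 + 0.09011·e^(−0.04·4.0))

1.9565 volumes


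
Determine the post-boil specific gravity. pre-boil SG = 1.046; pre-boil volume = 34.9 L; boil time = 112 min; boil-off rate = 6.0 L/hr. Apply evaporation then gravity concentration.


V_post = V_pre − rate·(t/60);  SG_post = 1 + (SG_pre−1)·V_pre/V_post
V_post = 34.9 − 6.0·(112/60) = 23.7000
SG_post = 1 + (1.046 − 1)·34.9/23.7000

1.0677


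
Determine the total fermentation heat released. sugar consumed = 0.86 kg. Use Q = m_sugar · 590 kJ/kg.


Q = 0.86 · 590

507.4000 kJ


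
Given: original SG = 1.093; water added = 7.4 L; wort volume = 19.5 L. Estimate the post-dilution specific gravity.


SG_new = 1 + (SG_old − 1)·V_old/(V_old + V_water)
pts = (1.093 − 1)·1000·19.5/(19.5 + 7.4) = 67.4164
SG_new = 1 + 67.4164/1000

1.0674


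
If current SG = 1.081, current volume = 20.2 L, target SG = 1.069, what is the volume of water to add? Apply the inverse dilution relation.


V_water = V·((SG_curr − 1)/(SG_target − 1) − 1)
V_water = 20.2·((1.081 − 1)/(1.069 − 1) − 1)

3.5130 L


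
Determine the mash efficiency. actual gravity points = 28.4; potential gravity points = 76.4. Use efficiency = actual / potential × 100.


efficiency = 28.4 / 76.4 × 100

37.1728 %


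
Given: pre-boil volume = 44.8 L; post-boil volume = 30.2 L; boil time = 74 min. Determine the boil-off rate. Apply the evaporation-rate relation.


rate = (V_pre − V_post) / (t_min/60)
rate = (44.8 − 30.2) / (74/60)

11.8378 L/hr


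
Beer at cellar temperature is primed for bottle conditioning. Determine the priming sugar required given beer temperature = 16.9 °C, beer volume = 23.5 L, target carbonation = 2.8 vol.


residual = 14.695·(0.01821 + 0.09011·e^(−0.04·T));  sugar = (target − residual)·4.0·V
residual = 14.695·(0.01821 + 0.09011·e^(−0.04·16.9)) = 0.9411
sugar = (2.8 − 0.9411)·4.0·23.5

174.7338 g


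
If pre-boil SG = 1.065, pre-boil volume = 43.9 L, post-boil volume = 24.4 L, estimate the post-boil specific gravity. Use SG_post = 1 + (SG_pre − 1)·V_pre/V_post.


pts_pre = (1.065 − 1)·1000 = 65.0000
pts_post = 65.0000·43.9/24.4 = 116.9467
SG_post = 1 + 116.9467/1000

1.1169


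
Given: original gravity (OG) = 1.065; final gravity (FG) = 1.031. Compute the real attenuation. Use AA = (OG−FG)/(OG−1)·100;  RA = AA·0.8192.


AA = (1.065 − 1.031)/(1.065 − 1)·100 = 52.3077
RA = 52.3077·0.8192

42.8505 %


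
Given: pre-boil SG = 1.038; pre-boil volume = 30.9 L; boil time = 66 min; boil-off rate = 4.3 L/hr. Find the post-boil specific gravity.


V_post = V_pre − rate·(t/60);  SG_post = 1 + (SG_pre−1)·V_pre/V_post
V_post = 30.9 − 4.3·(66/60) = 26.1700
SG_post = 1 + (1.038 − 1)·30.9/26.1700

1.0449


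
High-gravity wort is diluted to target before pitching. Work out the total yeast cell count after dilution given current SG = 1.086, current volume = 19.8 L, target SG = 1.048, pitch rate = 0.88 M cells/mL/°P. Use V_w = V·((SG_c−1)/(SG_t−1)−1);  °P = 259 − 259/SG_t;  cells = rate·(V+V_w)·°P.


V_w = 19.8·((1.086−1)/(1.048−1)−1) = 15.6750
V_final = 19.8 + 15.6750 = 35.4750
°P = 259 − 259/1.048 = 11.8626
cells = 0.88·35.4750·11.8626

370.3265 billion cells


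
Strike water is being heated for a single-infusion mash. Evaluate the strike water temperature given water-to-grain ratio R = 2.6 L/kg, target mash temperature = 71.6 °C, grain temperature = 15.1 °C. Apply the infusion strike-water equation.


T_strike = (0.41/R)·(T_mash − T_grain) + T_mash
T_strike = (0.41/2.6)·(71.6 − 15.1) + 71.6

80.5096 °C


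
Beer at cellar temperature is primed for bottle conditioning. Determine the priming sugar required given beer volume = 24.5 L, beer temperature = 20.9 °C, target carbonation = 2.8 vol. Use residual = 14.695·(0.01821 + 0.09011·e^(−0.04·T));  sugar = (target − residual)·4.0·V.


residual = 14.695·(0.01821 + 0.09011·e^(−0.04·20.9)) = 0.8415
sugar = (2.8 − 0.8415)·4.0·24.5

191.9287 g


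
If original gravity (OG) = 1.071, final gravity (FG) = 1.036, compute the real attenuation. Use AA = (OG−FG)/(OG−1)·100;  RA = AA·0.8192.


AA = (1.071 − 1.036)/(1.071 − 1)·100 = 49.2958
RA = 49.2958·0.8192

40.3831 %


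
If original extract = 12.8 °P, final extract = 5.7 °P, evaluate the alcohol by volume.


SG = 259/(259 − P);  ABV = (OG − FG)·131.25
OG = 259/(259 − 12.8) = 1.0520
FG = 259/(259 − 5.7) = 1.0225
ABV = (1.0520 − 1.0225)·131.25

3.8702 % ABV


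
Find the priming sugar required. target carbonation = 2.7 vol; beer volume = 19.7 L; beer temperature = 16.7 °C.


residual = 14.695·(0.01821 + 0.09011·e^(−0.04·T));  sugar = (target − residual)·4.0·V
residual = 14.695·(0.01821 + 0.09011·e^(−0.04·16.7)) = 0.9465
sugar = (2.7 − 0.9465)·4.0·19.7

138.1727 g


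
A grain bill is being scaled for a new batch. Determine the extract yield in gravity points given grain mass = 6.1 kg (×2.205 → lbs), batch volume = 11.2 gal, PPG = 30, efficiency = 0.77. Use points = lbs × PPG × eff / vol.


lbs = 6.1 × 2.205 = 13.4505
points = 13.4505 × 30 × 0.77 / 11.2

27.7417 points


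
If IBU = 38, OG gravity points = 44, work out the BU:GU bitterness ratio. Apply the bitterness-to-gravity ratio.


BU:GU = IBU / OG_points
BU:GU = 38 / 44

0.8636


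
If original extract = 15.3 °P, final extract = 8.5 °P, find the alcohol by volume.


SG = 259/(259 − P);  ABV = (OG − FG)·131.25
OG = 259/(259 − 15.3) = 1.0628
FG = 259/(259 − 8.5) = 1.0339
ABV = (1.0628 − 1.0339)·131.25

3.7866 % ABV


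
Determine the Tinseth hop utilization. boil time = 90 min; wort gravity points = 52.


U = 1.65·0.000125^(GP/1000) · (1 − e^(−0.04·t))/4.15
bigness = 1.65·0.000125^(52/1000) = 1.0340
boil_factor = (1 − e^(−0.04·90))/4.15 = 0.2344
U = 1.0340 · 0.2344

0.2424


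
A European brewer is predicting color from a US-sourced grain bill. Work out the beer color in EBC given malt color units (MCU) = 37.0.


SRM = 1.4922·MCU^0.6859;  EBC = SRM·1.97
SRM = 1.4922·37.0^0.6859 = 17.7606
EBC = 17.7606·1.97

34.9883 EBC


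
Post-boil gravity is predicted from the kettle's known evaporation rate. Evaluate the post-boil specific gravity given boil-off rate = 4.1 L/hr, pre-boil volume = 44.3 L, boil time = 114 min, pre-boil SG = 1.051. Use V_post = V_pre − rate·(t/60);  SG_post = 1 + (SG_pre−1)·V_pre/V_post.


V_post = 44.3 − 4.1·(114/60) = 36.5100
SG_post = 1 + (1.051 − 1)·44.3/36.5100

1.0619


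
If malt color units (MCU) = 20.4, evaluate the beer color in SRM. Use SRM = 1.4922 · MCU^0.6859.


SRM = 1.4922 · 20.4^0.6859

11.8060 SRM


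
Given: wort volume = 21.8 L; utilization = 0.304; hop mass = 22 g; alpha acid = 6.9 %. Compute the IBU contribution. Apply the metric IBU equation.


IBU = (α/100)·mass·U·1000 / V
IBU = (6.9/100)·22·0.304·1000 / 21.8

21.1684 IBU


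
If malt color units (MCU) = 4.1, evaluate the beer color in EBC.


SRM = 1.4922·MCU^0.6859;  EBC = SRM·1.97
SRM = 1.4922·4.1^0.6859 = 3.9277
EBC = 3.9277·1.97

7.7375 EBC


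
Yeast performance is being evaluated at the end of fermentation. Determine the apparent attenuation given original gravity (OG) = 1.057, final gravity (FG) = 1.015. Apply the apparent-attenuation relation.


AA = (OG − FG)/(OG − 1) · 100
AA = (1.057 − 1.015)/(1.057 − 1) · 100

73.6842 %


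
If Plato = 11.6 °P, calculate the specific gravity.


SG = 259/(259 − P)
SG = 259/(259 − 11.6)

1.0469


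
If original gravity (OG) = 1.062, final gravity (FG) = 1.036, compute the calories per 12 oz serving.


ABW = (OG−FG)·131.25·0.79/FG;  °P = 259 − 259/SG (for OG→OE and FG→AE);  RE = 0.1808·OE + 0.8192·AE;  Cal = (6.9·ABW + 4·(RE−0.1))·FG·3.55
ABW = (1.062 − 1.036)·131.25·0.79/1.036 = 2.6022
OE = 259 − 259/1.062 = 15.1205 °P
AE = 259 − 259/1.036 = 9.0000 °P
RE = 0.1808·15.1205 + 0.8192·9.0000 = 10.1066 °P
Cal = (6.9·2.6022 + 4·(10.1066−0.1))·1.036·3.55

213.2444 kcal


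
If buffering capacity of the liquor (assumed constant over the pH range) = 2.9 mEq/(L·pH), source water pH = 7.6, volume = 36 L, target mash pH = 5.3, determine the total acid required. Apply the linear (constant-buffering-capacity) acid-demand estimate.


acid = buffering capacity · (pH_source − pH_target) · V
acid = 2.9 · (7.6 − 5.3) · 36

240.1200 mEq


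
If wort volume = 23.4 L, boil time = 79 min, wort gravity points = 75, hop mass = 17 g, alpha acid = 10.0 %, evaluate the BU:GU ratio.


U = 1.65·0.000125^(GP/1000)·(1−e^(−0.04t))/4.15;  IBU = (α/100)·m·U·1000/V;  BU:GU = IBU/GP
U = 1.65·0.000125^(75/1000)·(1−e^(−0.04·79))/4.15 = 0.1940
IBU = (10.0/100)·17·0.1940·1000/23.4 = 14.0964
BU:GU = 14.0964/75

0.1880


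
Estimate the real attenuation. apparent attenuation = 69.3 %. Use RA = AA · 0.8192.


RA = 69.3 · 0.8192

56.7706 %


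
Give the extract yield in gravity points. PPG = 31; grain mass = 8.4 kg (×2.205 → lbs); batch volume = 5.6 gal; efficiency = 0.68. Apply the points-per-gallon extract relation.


points = lbs × PPG × eff / vol
lbs = 8.4 × 2.205 = 18.5220
points = 18.5220 × 31 × 0.68 / 5.6

69.7221 points


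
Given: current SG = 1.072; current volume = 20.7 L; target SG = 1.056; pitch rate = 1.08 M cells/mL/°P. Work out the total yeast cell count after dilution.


V_w = V·((SG_c−1)/(SG_t−1)−1);  °P = 259 − 259/SG_t;  cells = rate·(V+V_w)·°P
V_w = 20.7·((1.072−1)/(1.056−1)−1) = 5.9143
V_final = 20.7 + 5.9143 = 26.6143
°P = 259 − 259/1.056 = 13.7348
cells = 1.08·26.6143·13.7348

394.7866 billion cells


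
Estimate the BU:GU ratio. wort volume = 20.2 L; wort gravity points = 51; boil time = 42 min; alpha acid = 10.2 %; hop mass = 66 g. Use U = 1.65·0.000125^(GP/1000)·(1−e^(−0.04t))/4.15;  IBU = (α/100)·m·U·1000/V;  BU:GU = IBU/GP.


U = 1.65·0.000125^(51/1000)·(1−e^(−0.04·42))/4.15 = 0.2046
IBU = (10.2/100)·66·0.2046·1000/20.2 = 68.1704
BU:GU = 68.1704/51

1.3367


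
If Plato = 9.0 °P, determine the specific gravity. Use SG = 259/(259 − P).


SG = 259/(259 − 9.0)

1.0360


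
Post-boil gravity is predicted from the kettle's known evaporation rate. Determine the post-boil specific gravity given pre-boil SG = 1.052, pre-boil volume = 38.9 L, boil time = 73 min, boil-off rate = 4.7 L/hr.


V_post = V_pre − rate·(t/60);  SG_post = 1 + (SG_pre−1)·V_pre/V_post
V_post = 38.9 − 4.7·(73/60) = 33.1817
SG_post = 1 + (1.052 − 1)·38.9/33.1817

1.0610


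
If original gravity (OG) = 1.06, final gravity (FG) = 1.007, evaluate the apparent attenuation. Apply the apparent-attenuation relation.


AA = (OG − FG)/(OG − 1) · 100
AA = (1.06 − 1.007)/(1.06 − 1) · 100

88.3333 %


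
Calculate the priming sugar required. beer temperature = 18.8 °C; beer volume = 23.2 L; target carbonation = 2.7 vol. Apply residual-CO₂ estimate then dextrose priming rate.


residual = 14.695·(0.01821 + 0.09011·e^(−0.04·T));  sugar = (target − residual)·4.0·V
residual = 14.695·(0.01821 + 0.09011·e^(−0.04·18.8)) = 0.8918
sugar = (2.7 − 0.8918)·4.0·23.2

167.7974 g


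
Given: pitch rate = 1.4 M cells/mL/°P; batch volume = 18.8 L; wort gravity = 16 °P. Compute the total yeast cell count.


cells (billions) = rate · V_L · °P
cells = 1.4 · 18.8 · 16

421.1200 billion cells


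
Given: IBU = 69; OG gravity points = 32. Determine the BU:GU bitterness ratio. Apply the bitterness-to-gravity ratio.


BU:GU = IBU / OG_points
BU:GU = 69 / 32

2.1562


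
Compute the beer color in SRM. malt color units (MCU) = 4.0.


SRM = 1.4922 · MCU^0.6859
SRM = 1.4922 · 4.0^0.6859

3.8617 SRM


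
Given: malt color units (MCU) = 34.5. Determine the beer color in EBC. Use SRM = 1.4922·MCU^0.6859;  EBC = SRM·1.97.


SRM = 1.4922·34.5^0.6859 = 16.9284
EBC = 16.9284·1.97

33.3490 EBC


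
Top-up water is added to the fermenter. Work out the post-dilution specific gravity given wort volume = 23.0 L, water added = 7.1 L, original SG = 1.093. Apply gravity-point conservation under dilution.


SG_new = 1 + (SG_old − 1)·V_old/(V_old + V_water)
pts = (1.093 − 1)·1000·23.0/(23.0 + 7.1) = 71.0631
SG_new = 1 + 71.0631/1000

1.0711


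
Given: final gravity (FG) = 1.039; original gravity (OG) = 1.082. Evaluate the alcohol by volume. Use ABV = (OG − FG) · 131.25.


ABV = (1.082 − 1.039) · 131.25

5.6438 % ABV


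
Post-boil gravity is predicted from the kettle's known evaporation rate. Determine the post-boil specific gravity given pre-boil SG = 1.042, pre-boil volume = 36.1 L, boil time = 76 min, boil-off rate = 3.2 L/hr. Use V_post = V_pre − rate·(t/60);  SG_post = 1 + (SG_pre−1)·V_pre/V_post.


V_post = 36.1 − 3.2·(76/60) = 32.0467
SG_post = 1 + (1.042 − 1)·36.1/32.0467

1.0473


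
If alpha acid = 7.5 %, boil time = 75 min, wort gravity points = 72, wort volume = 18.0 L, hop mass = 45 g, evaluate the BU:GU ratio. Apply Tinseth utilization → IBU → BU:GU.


U = 1.65·0.000125^(GP/1000)·(1−e^(−0.04t))/4.15;  IBU = (α/100)·m·U·1000/V;  BU:GU = IBU/GP
U = 1.65·0.000125^(72/1000)·(1−e^(−0.04·75))/4.15 = 0.1978
IBU = (7.5/100)·45·0.1978·1000/18.0 = 37.0882
BU:GU = 37.0882/72

0.5151


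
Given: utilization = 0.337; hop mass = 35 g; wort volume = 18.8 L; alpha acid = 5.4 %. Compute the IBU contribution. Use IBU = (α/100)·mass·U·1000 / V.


IBU = (5.4/100)·35·0.337·1000 / 18.8

33.8793 IBU


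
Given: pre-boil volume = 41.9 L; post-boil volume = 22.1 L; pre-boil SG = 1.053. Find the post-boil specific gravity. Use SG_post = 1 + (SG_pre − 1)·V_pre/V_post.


pts_pre = (1.053 − 1)·1000 = 53.0000
pts_post = 53.0000·41.9/22.1 = 100.4842
SG_post = 1 + 100.4842/1000

1.1005


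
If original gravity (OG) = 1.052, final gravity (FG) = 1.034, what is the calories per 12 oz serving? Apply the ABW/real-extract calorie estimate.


ABW = (OG−FG)·131.25·0.79/FG;  °P = 259 − 259/SG (for OG→OE and FG→AE);  RE = 0.1808·OE + 0.8192·AE;  Cal = (6.9·ABW + 4·(RE−0.1))·FG·3.55
ABW = (1.052 − 1.034)·131.25·0.79/1.034 = 1.8050
OE = 259 − 259/1.052 = 12.8023 °P
AE = 259 − 259/1.034 = 8.5164 °P
RE = 0.1808·12.8023 + 0.8192·8.5164 = 9.2913 °P
Cal = (6.9·1.8050 + 4·(9.2913−0.1))·1.034·3.55

180.6712 kcal


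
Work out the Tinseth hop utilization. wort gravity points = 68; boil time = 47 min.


U = 1.65·0.000125^(GP/1000) · (1 − e^(−0.04·t))/4.15
bigness = 1.65·0.000125^(68/1000) = 0.8955
boil_factor = (1 − e^(−0.04·47))/4.15 = 0.2042
U = 0.8955 · 0.2042

0.1829


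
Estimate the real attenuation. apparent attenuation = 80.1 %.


RA = AA · 0.8192
RA = 80.1 · 0.8192

65.6179 %


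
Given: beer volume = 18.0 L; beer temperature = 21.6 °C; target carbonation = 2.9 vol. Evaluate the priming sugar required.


residual = 14.695·(0.01821 + 0.09011·e^(−0.04·T));  sugar = (target − residual)·4.0·V
residual = 14.695·(0.01821 + 0.09011·e^(−0.04·21.6)) = 0.8257
sugar = (2.9 − 0.8257)·4.0·18.0

149.3499 g


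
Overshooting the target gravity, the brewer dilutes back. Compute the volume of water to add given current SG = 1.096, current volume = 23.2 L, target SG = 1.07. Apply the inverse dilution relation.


V_water = V·((SG_curr − 1)/(SG_target − 1) − 1)
V_water = 23.2·((1.096 − 1)/(1.07 − 1) − 1)

8.6171 L


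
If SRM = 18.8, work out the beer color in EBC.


EBC = SRM · 1.97
EBC = 18.8 · 1.97

37.0360 EBC


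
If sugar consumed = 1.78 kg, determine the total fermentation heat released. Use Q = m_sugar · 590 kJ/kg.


Q = 1.78 · 590

1050.2000 kJ


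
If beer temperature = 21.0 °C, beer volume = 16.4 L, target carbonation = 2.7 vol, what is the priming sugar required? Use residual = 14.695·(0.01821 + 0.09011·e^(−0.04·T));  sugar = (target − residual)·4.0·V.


residual = 14.695·(0.01821 + 0.09011·e^(−0.04·21.0)) = 0.8393
sugar = (2.7 − 0.8393)·4.0·16.4

122.0650 g


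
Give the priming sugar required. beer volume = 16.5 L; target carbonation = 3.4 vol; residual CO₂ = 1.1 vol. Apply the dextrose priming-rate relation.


sugar = (target − residual)·4.0·V
sugar = (3.4 − 1.1)·4.0·16.5

151.8000 g


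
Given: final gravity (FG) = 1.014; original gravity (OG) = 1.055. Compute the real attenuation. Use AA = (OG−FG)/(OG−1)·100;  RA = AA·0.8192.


AA = (1.055 − 1.014)/(1.055 − 1)·100 = 74.5455
RA = 74.5455·0.8192

61.0676 %


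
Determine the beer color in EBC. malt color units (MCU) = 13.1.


SRM = 1.4922·MCU^0.6859;  EBC = SRM·1.97
SRM = 1.4922·13.1^0.6859 = 8.7129
EBC = 8.7129·1.97

17.1644 EBC


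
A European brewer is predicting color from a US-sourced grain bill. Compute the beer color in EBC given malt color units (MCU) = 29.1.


SRM = 1.4922·MCU^0.6859;  EBC = SRM·1.97
SRM = 1.4922·29.1^0.6859 = 15.0630
EBC = 15.0630·1.97

29.6741 EBC


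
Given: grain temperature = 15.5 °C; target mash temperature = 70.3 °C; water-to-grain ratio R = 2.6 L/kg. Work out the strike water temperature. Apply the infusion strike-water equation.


T_strike = (0.41/R)·(T_mash − T_grain) + T_mash
T_strike = (0.41/2.6)·(70.3 − 15.5) + 70.3

78.9415 °C


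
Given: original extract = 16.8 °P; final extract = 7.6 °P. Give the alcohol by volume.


SG = 259/(259 − P);  ABV = (OG − FG)·131.25
OG = 259/(259 − 16.8) = 1.0694
FG = 259/(259 − 7.6) = 1.0302
ABV = (1.0694 − 1.0302)·131.25

5.1363 % ABV


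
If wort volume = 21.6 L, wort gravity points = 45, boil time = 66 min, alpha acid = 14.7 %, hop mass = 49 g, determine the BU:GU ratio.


U = 1.65·0.000125^(GP/1000)·(1−e^(−0.04t))/4.15;  IBU = (α/100)·m·U·1000/V;  BU:GU = IBU/GP
U = 1.65·0.000125^(45/1000)·(1−e^(−0.04·66))/4.15 = 0.2464
IBU = (14.7/100)·49·0.2464·1000/21.6 = 82.1681
BU:GU = 82.1681/45

1.8260


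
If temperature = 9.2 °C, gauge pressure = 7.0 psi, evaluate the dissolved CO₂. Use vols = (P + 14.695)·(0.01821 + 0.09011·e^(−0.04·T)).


vols = (7.0 + 14.695)·(0.01821 + 0.09011·e^(−0.04·9.2))

1.7481 volumes


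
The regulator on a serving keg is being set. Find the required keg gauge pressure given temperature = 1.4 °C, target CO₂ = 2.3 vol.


psi = vols/(0.01821 + 0.09011·e^(−0.04·T)) − 14.695
psi = 2.3/(0.01821 + 0.09011·e^(−0.04·1.4)) − 14.695

7.5460 psi


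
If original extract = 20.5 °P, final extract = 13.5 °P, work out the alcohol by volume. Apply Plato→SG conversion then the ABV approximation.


SG = 259/(259 − P);  ABV = (OG − FG)·131.25
OG = 259/(259 − 20.5) = 1.0860
FG = 259/(259 − 13.5) = 1.0550
ABV = (1.0860 − 1.0550)·131.25

4.0640 % ABV


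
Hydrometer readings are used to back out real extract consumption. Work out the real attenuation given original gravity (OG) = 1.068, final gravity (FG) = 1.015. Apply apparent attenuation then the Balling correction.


AA = (OG−FG)/(OG−1)·100;  RA = AA·0.8192
AA = (1.068 − 1.015)/(1.068 − 1)·100 = 77.9412
RA = 77.9412·0.8192

63.8494 %


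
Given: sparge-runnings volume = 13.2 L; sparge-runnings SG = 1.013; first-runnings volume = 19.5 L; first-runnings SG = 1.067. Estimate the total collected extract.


total = Σ (SG_i − 1)·1000·V_i
first = (1.067 − 1)·1000·19.5 = 1306.5000
sparge = (1.013 − 1)·1000·13.2 = 171.6000
total = 1306.5000 + 171.6000

1478.1000 gravity·L


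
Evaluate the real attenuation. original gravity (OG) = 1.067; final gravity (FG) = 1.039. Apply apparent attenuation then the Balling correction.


AA = (OG−FG)/(OG−1)·100;  RA = AA·0.8192
AA = (1.067 − 1.039)/(1.067 − 1)·100 = 41.7910
RA = 41.7910·0.8192

34.2352 %
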